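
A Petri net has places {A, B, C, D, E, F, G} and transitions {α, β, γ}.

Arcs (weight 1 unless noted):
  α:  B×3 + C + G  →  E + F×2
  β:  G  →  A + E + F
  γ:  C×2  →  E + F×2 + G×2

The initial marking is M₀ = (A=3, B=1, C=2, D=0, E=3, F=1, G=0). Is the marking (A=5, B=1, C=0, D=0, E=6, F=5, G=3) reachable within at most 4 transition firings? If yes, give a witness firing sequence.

NO — not reachable within 4 firings

depth 0: 1 marking
depth 1: 2 markings reached so far
depth 2: 3 markings reached so far
depth 3: 4 markings reached so far
depth 4: 4 markings reached so far
(frontier empty at depth 4; search complete)
target is not among the 4 markings reachable within 4 steps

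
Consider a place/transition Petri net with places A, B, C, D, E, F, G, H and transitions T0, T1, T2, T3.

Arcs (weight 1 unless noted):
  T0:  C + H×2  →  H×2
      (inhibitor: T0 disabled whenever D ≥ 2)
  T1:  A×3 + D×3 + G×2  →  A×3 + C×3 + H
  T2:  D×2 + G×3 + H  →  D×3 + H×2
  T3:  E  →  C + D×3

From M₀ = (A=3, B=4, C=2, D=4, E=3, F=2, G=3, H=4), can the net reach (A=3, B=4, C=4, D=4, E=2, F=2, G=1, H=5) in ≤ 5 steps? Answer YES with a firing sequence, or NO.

YES — reachable via ⟨T1, T0, T0, T3⟩ (4 firings)

step 1: fire T1:  (A=3, B=4, C=2, D=4, E=3, F=2, G=3, H=4) → (A=3, B=4, C=5, D=1, E=3, F=2, G=1, H=5)
step 2: fire T0:  (A=3, B=4, C=5, D=1, E=3, F=2, G=1, H=5) → (A=3, B=4, C=4, D=1, E=3, F=2, G=1, H=5)
step 3: fire T0:  (A=3, B=4, C=4, D=1, E=3, F=2, G=1, H=5) → (A=3, B=4, C=3, D=1, E=3, F=2, G=1, H=5)
step 4: fire T3:  (A=3, B=4, C=3, D=1, E=3, F=2, G=1, H=5) → (A=3, B=4, C=4, D=4, E=2, F=2, G=1, H=5)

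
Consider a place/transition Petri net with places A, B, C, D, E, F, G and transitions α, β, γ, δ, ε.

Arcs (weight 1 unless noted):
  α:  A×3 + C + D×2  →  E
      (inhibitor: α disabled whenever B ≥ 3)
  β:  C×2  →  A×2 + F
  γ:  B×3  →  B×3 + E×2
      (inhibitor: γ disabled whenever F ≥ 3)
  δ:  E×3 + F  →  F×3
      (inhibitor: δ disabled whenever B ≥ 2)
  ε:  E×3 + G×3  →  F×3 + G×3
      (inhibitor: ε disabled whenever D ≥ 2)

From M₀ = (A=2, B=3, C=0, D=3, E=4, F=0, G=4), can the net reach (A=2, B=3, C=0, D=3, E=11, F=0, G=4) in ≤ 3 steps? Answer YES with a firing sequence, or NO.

depth 0: 1 marking
depth 1: 2 markings reached so far
depth 2: 3 markings reached so far
depth 3: 4 markings reached so far
target is not among the 4 markings reachable within 3 steps

NO — not reachable within 3 firings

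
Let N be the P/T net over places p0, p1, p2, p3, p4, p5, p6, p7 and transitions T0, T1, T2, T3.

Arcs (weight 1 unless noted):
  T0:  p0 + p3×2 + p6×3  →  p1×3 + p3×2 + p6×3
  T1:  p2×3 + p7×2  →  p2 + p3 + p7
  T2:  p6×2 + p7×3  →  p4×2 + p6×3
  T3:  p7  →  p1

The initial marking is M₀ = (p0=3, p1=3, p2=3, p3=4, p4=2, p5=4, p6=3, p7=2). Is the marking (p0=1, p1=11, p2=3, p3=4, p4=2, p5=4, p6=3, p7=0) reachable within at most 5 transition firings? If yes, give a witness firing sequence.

step 1: fire T0:  (p0=3, p1=3, p2=3, p3=4, p4=2, p5=4, p6=3, p7=2) → (p0=2, p1=6, p2=3, p3=4, p4=2, p5=4, p6=3, p7=2)
step 2: fire T0:  (p0=2, p1=6, p2=3, p3=4, p4=2, p5=4, p6=3, p7=2) → (p0=1, p1=9, p2=3, p3=4, p4=2, p5=4, p6=3, p7=2)
step 3: fire T3:  (p0=1, p1=9, p2=3, p3=4, p4=2, p5=4, p6=3, p7=2) → (p0=1, p1=10, p2=3, p3=4, p4=2, p5=4, p6=3, p7=1)
step 4: fire T3:  (p0=1, p1=10, p2=3, p3=4, p4=2, p5=4, p6=3, p7=1) → (p0=1, p1=11, p2=3, p3=4, p4=2, p5=4, p6=3, p7=0)

YES — reachable via ⟨T0, T0, T3, T3⟩ (4 firings)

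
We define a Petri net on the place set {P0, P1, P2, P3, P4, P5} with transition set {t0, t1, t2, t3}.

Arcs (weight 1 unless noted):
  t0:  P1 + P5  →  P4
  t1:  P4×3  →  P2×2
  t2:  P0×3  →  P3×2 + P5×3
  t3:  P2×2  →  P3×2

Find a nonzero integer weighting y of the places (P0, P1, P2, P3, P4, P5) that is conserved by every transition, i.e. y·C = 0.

Incidence matrix C (rows=places, cols=transitions):
       t0   t1   t2   t3
   P0   0    0   -3    0
   P1  -1    0    0    0
   P2   0    2    0   -2
   P3   0    0    2    2
   P4   1   -3    0    0
   P5  -1    0    3    0

Candidate y = [2, 2, 3, 3, 2, 0]; check y·C column-wise:
  col t0: 2·0 + 2·-1 + 3·0 + 3·0 + 2·1 + 0·-1 = 0
  col t1: 2·0 + 2·0 + 3·2 + 3·0 + 2·-3 = 0
  col t2: 2·-3 + 2·0 + 3·0 + 3·2 + 2·0 + 0·3 = 0
  col t3: 2·0 + 2·0 + 3·-2 + 3·2 + 2·0 = 0

y = (P0:2, P1:2, P2:3, P3:3, P4:2, P5:0)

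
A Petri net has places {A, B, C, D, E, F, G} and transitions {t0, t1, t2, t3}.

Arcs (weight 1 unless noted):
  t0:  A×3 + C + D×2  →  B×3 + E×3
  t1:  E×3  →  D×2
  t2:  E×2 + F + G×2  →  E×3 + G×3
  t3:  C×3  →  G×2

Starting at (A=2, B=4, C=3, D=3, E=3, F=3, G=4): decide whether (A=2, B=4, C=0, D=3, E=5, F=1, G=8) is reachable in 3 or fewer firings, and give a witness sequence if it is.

YES — reachable via ⟨t2, t2, t3⟩ (3 firings)

step 1: fire t2:  (A=2, B=4, C=3, D=3, E=3, F=3, G=4) → (A=2, B=4, C=3, D=3, E=4, F=2, G=5)
step 2: fire t2:  (A=2, B=4, C=3, D=3, E=4, F=2, G=5) → (A=2, B=4, C=3, D=3, E=5, F=1, G=6)
step 3: fire t3:  (A=2, B=4, C=3, D=3, E=5, F=1, G=6) → (A=2, B=4, C=0, D=3, E=5, F=1, G=8)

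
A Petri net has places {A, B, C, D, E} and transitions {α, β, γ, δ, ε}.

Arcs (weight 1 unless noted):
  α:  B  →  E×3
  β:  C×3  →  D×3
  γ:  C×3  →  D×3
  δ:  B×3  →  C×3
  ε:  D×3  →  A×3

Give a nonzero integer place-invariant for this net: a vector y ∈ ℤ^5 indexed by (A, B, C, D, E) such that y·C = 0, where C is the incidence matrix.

y = (A:3, B:3, C:3, D:3, E:1)

Incidence matrix C (rows=places, cols=transitions):
        α    β    γ    δ    ε
    A   0    0    0    0    3
    B  -1    0    0   -3    0
    C   0   -3   -3    3    0
    D   0    3    3    0   -3
    E   3    0    0    0    0

Candidate y = [3, 3, 3, 3, 1]; check y·C column-wise:
  col α: 3·0 + 3·-1 + 3·0 + 3·0 + 1·3 = 0
  col β: 3·0 + 3·0 + 3·-3 + 3·3 + 1·0 = 0
  col γ: 3·0 + 3·0 + 3·-3 + 3·3 + 1·0 = 0
  col δ: 3·0 + 3·-3 + 3·3 + 3·0 + 1·0 = 0
  col ε: 3·3 + 3·0 + 3·0 + 3·-3 + 1·0 = 0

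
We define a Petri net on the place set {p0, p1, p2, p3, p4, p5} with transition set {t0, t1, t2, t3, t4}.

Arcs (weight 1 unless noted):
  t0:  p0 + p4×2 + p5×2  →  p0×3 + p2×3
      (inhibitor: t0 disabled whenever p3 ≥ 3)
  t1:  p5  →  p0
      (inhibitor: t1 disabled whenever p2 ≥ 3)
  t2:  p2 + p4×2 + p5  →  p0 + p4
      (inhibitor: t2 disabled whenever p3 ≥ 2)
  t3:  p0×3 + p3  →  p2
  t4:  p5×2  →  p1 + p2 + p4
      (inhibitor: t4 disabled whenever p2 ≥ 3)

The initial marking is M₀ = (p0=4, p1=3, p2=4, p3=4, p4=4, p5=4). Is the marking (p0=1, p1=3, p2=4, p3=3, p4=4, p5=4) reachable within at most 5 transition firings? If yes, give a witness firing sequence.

NO — not reachable within 5 firings

depth 0: 1 marking
depth 1: 2 markings reached so far
depth 2: 2 markings reached so far
(frontier empty at depth 2; search complete)
target is not among the 2 markings reachable within 5 steps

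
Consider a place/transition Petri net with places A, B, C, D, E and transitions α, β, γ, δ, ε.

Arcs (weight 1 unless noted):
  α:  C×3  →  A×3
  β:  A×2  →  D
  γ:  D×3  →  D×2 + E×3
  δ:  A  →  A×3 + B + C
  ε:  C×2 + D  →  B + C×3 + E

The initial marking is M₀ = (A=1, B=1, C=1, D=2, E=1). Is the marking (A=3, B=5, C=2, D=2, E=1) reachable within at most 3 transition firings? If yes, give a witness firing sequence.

depth 0: 1 marking
depth 1: 2 markings reached so far
depth 2: 5 markings reached so far
depth 3: 13 markings reached so far
target is not among the 13 markings reachable within 3 steps

NO — not reachable within 3 firings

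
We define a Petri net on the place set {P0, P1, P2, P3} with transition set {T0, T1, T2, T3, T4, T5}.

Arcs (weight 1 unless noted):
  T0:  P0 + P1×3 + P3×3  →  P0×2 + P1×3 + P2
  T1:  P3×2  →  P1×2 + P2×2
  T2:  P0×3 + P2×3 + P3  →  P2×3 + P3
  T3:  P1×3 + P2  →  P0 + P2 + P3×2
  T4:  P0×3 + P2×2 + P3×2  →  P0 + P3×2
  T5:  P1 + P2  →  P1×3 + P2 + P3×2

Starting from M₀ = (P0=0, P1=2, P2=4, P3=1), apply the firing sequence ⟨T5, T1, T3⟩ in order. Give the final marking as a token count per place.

step 1: fire T5:  (P0=0, P1=2, P2=4, P3=1) → (P0=0, P1=4, P2=4, P3=3)
step 2: fire T1:  (P0=0, P1=4, P2=4, P3=3) → (P0=0, P1=6, P2=6, P3=1)
step 3: fire T3:  (P0=0, P1=6, P2=6, P3=1) → (P0=1, P1=3, P2=6, P3=3)

(P0=1, P1=3, P2=6, P3=3)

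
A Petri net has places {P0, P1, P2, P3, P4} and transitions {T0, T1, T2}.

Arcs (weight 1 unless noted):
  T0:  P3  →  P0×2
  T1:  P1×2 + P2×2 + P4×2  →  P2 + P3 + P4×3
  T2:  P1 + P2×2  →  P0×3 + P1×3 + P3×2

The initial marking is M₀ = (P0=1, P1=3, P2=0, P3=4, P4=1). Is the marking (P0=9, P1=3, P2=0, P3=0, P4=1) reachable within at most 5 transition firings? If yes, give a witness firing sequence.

step 1: fire T0:  (P0=1, P1=3, P2=0, P3=4, P4=1) → (P0=3, P1=3, P2=0, P3=3, P4=1)
step 2: fire T0:  (P0=3, P1=3, P2=0, P3=3, P4=1) → (P0=5, P1=3, P2=0, P3=2, P4=1)
step 3: fire T0:  (P0=5, P1=3, P2=0, P3=2, P4=1) → (P0=7, P1=3, P2=0, P3=1, P4=1)
step 4: fire T0:  (P0=7, P1=3, P2=0, P3=1, P4=1) → (P0=9, P1=3, P2=0, P3=0, P4=1)

YES — reachable via ⟨T0, T0, T0, T0⟩ (4 firings)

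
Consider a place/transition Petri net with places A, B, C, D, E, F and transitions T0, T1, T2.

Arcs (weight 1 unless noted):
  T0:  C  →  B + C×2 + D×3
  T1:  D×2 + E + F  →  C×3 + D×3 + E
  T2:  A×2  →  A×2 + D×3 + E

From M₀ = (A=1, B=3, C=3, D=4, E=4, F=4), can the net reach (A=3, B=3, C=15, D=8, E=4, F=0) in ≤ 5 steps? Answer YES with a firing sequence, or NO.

NO — not reachable within 5 firings

depth 0: 1 marking
depth 1: 3 markings reached so far
depth 2: 6 markings reached so far
depth 3: 10 markings reached so far
depth 4: 15 markings reached so far
depth 5: 20 markings reached so far
target is not among the 20 markings reachable within 5 steps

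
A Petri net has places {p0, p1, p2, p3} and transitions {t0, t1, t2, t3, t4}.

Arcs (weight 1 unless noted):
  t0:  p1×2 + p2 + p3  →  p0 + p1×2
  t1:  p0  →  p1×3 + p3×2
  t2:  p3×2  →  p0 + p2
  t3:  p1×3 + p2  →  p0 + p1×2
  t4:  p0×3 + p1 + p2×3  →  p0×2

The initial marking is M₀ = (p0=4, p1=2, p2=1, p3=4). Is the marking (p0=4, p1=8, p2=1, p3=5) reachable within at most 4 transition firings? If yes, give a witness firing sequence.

step 1: fire t0:  (p0=4, p1=2, p2=1, p3=4) → (p0=5, p1=2, p2=0, p3=3)
step 2: fire t1:  (p0=5, p1=2, p2=0, p3=3) → (p0=4, p1=5, p2=0, p3=5)
step 3: fire t1:  (p0=4, p1=5, p2=0, p3=5) → (p0=3, p1=8, p2=0, p3=7)
step 4: fire t2:  (p0=3, p1=8, p2=0, p3=7) → (p0=4, p1=8, p2=1, p3=5)

YES — reachable via ⟨t0, t1, t1, t2⟩ (4 firings)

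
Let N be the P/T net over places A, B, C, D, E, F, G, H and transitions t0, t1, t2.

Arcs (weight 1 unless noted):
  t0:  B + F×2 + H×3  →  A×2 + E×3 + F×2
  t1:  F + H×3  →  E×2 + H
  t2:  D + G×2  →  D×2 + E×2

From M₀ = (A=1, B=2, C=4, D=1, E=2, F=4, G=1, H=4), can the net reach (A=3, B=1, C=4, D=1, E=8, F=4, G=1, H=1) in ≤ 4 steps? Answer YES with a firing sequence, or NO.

NO — not reachable within 4 firings

depth 0: 1 marking
depth 1: 3 markings reached so far
depth 2: 3 markings reached so far
(frontier empty at depth 2; search complete)
target is not among the 3 markings reachable within 4 steps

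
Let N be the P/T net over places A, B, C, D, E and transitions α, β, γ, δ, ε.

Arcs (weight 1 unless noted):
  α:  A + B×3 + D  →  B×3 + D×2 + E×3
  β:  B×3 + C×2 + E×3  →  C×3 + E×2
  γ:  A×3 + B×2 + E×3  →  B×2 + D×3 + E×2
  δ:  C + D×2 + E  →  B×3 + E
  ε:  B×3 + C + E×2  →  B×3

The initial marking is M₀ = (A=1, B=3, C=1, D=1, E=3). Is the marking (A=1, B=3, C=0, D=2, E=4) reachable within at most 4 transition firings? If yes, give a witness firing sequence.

NO — not reachable within 4 firings

depth 0: 1 marking
depth 1: 3 markings reached so far
depth 2: 5 markings reached so far
depth 3: 5 markings reached so far
(frontier empty at depth 3; search complete)
target is not among the 5 markings reachable within 4 steps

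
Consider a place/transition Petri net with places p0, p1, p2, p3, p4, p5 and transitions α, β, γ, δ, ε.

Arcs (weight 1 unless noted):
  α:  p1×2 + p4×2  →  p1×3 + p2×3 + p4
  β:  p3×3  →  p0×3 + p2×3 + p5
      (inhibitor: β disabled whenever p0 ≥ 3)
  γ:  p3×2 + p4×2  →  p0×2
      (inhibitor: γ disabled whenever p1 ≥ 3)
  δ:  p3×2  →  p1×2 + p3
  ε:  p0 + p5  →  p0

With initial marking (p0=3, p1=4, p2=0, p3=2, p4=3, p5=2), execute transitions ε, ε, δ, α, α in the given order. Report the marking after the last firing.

(p0=3, p1=8, p2=6, p3=1, p4=1, p5=0)

step 1: fire ε:  (p0=3, p1=4, p2=0, p3=2, p4=3, p5=2) → (p0=3, p1=4, p2=0, p3=2, p4=3, p5=1)
step 2: fire ε:  (p0=3, p1=4, p2=0, p3=2, p4=3, p5=1) → (p0=3, p1=4, p2=0, p3=2, p4=3, p5=0)
step 3: fire δ:  (p0=3, p1=4, p2=0, p3=2, p4=3, p5=0) → (p0=3, p1=6, p2=0, p3=1, p4=3, p5=0)
step 4: fire α:  (p0=3, p1=6, p2=0, p3=1, p4=3, p5=0) → (p0=3, p1=7, p2=3, p3=1, p4=2, p5=0)
step 5: fire α:  (p0=3, p1=7, p2=3, p3=1, p4=2, p5=0) → (p0=3, p1=8, p2=6, p3=1, p4=1, p5=0)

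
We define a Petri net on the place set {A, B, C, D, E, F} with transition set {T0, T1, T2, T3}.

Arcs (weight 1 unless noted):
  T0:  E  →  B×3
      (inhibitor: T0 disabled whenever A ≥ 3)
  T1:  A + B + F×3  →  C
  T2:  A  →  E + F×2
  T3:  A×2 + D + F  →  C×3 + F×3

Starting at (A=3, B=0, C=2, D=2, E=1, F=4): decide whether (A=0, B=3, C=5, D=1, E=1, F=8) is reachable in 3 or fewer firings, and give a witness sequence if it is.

YES — reachable via ⟨T2, T0, T3⟩ (3 firings)

step 1: fire T2:  (A=3, B=0, C=2, D=2, E=1, F=4) → (A=2, B=0, C=2, D=2, E=2, F=6)
step 2: fire T0:  (A=2, B=0, C=2, D=2, E=2, F=6) → (A=2, B=3, C=2, D=2, E=1, F=6)
step 3: fire T3:  (A=2, B=3, C=2, D=2, E=1, F=6) → (A=0, B=3, C=5, D=1, E=1, F=8)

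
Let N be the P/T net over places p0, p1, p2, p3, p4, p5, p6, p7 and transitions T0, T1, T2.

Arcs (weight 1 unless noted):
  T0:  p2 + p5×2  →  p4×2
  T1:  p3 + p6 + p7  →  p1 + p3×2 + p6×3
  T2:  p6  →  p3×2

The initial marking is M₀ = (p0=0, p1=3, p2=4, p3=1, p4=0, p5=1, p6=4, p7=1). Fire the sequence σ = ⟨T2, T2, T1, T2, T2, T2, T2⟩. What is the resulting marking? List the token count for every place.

step 1: fire T2:  (p0=0, p1=3, p2=4, p3=1, p4=0, p5=1, p6=4, p7=1) → (p0=0, p1=3, p2=4, p3=3, p4=0, p5=1, p6=3, p7=1)
step 2: fire T2:  (p0=0, p1=3, p2=4, p3=3, p4=0, p5=1, p6=3, p7=1) → (p0=0, p1=3, p2=4, p3=5, p4=0, p5=1, p6=2, p7=1)
step 3: fire T1:  (p0=0, p1=3, p2=4, p3=5, p4=0, p5=1, p6=2, p7=1) → (p0=0, p1=4, p2=4, p3=6, p4=0, p5=1, p6=4, p7=0)
step 4: fire T2:  (p0=0, p1=4, p2=4, p3=6, p4=0, p5=1, p6=4, p7=0) → (p0=0, p1=4, p2=4, p3=8, p4=0, p5=1, p6=3, p7=0)
step 5: fire T2:  (p0=0, p1=4, p2=4, p3=8, p4=0, p5=1, p6=3, p7=0) → (p0=0, p1=4, p2=4, p3=10, p4=0, p5=1, p6=2, p7=0)
step 6: fire T2:  (p0=0, p1=4, p2=4, p3=10, p4=0, p5=1, p6=2, p7=0) → (p0=0, p1=4, p2=4, p3=12, p4=0, p5=1, p6=1, p7=0)
step 7: fire T2:  (p0=0, p1=4, p2=4, p3=12, p4=0, p5=1, p6=1, p7=0) → (p0=0, p1=4, p2=4, p3=14, p4=0, p5=1, p6=0, p7=0)

(p0=0, p1=4, p2=4, p3=14, p4=0, p5=1, p6=0, p7=0)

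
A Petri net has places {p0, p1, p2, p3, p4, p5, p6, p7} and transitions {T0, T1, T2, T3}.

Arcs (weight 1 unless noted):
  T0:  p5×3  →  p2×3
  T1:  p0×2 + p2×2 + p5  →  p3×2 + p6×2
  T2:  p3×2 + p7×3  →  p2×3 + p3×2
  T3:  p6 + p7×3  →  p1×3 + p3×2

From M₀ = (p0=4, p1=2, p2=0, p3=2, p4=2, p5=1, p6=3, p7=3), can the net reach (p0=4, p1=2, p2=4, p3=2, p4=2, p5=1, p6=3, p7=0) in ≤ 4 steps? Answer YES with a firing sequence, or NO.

depth 0: 1 marking
depth 1: 3 markings reached so far
depth 2: 4 markings reached so far
depth 3: 4 markings reached so far
(frontier empty at depth 3; search complete)
target is not among the 4 markings reachable within 4 steps

NO — not reachable within 4 firings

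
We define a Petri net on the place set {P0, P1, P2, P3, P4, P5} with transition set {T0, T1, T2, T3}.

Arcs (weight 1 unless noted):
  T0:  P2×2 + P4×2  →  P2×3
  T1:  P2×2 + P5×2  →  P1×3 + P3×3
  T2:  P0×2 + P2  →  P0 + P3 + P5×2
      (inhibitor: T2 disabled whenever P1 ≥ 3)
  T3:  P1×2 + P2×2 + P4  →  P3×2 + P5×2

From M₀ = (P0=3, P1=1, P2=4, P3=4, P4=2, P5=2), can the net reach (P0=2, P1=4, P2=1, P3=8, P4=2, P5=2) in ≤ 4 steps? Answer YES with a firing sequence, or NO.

step 1: fire T2:  (P0=3, P1=1, P2=4, P3=4, P4=2, P5=2) → (P0=2, P1=1, P2=3, P3=5, P4=2, P5=4)
step 2: fire T1:  (P0=2, P1=1, P2=3, P3=5, P4=2, P5=4) → (P0=2, P1=4, P2=1, P3=8, P4=2, P5=2)

YES — reachable via ⟨T2, T1⟩ (2 firings)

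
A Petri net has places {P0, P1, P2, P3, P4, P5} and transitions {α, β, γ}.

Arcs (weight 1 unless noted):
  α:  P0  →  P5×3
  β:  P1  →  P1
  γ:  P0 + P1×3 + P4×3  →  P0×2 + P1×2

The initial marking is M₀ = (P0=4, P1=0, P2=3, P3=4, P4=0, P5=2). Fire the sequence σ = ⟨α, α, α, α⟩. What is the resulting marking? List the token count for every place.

(P0=0, P1=0, P2=3, P3=4, P4=0, P5=14)

step 1: fire α:  (P0=4, P1=0, P2=3, P3=4, P4=0, P5=2) → (P0=3, P1=0, P2=3, P3=4, P4=0, P5=5)
step 2: fire α:  (P0=3, P1=0, P2=3, P3=4, P4=0, P5=5) → (P0=2, P1=0, P2=3, P3=4, P4=0, P5=8)
step 3: fire α:  (P0=2, P1=0, P2=3, P3=4, P4=0, P5=8) → (P0=1, P1=0, P2=3, P3=4, P4=0, P5=11)
step 4: fire α:  (P0=1, P1=0, P2=3, P3=4, P4=0, P5=11) → (P0=0, P1=0, P2=3, P3=4, P4=0, P5=14)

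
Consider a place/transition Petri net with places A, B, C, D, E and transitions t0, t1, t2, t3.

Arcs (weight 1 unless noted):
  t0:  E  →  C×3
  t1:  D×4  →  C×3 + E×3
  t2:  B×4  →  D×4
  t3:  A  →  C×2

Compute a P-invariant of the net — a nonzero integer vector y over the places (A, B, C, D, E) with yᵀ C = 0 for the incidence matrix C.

Incidence matrix C (rows=places, cols=transitions):
       t0   t1   t2   t3
    A   0    0    0   -1
    B   0    0   -4    0
    C   3    3    0    2
    D   0   -4    4    0
    E  -1    3    0    0

Candidate y = [2, 3, 1, 3, 3]; check y·C column-wise:
  col t0: 2·0 + 3·0 + 1·3 + 3·0 + 3·-1 = 0
  col t1: 2·0 + 3·0 + 1·3 + 3·-4 + 3·3 = 0
  col t2: 2·0 + 3·-4 + 1·0 + 3·4 + 3·0 = 0
  col t3: 2·-1 + 3·0 + 1·2 + 3·0 + 3·0 = 0

y = (A:2, B:3, C:1, D:3, E:3)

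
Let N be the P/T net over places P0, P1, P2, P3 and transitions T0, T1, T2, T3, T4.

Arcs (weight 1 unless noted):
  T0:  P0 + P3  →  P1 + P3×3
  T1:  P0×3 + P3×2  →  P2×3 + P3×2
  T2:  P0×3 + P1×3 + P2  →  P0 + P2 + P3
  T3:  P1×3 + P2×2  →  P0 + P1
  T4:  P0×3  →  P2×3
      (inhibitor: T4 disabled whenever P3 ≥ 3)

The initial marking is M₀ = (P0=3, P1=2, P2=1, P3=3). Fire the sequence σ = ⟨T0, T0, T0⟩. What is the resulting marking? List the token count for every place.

(P0=0, P1=5, P2=1, P3=9)

step 1: fire T0:  (P0=3, P1=2, P2=1, P3=3) → (P0=2, P1=3, P2=1, P3=5)
step 2: fire T0:  (P0=2, P1=3, P2=1, P3=5) → (P0=1, P1=4, P2=1, P3=7)
step 3: fire T0:  (P0=1, P1=4, P2=1, P3=7) → (P0=0, P1=5, P2=1, P3=9)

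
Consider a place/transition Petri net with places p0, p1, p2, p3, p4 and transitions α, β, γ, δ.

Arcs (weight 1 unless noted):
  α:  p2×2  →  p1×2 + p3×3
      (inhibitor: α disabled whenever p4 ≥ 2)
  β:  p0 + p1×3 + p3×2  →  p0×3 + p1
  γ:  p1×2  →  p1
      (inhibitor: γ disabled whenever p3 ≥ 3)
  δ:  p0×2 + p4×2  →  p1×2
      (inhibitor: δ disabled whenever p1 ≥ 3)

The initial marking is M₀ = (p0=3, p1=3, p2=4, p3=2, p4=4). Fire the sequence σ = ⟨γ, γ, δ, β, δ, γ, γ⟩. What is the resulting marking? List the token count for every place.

(p0=1, p1=1, p2=4, p3=0, p4=0)

step 1: fire γ:  (p0=3, p1=3, p2=4, p3=2, p4=4) → (p0=3, p1=2, p2=4, p3=2, p4=4)
step 2: fire γ:  (p0=3, p1=2, p2=4, p3=2, p4=4) → (p0=3, p1=1, p2=4, p3=2, p4=4)
step 3: fire δ:  (p0=3, p1=1, p2=4, p3=2, p4=4) → (p0=1, p1=3, p2=4, p3=2, p4=2)
step 4: fire β:  (p0=1, p1=3, p2=4, p3=2, p4=2) → (p0=3, p1=1, p2=4, p3=0, p4=2)
step 5: fire δ:  (p0=3, p1=1, p2=4, p3=0, p4=2) → (p0=1, p1=3, p2=4, p3=0, p4=0)
step 6: fire γ:  (p0=1, p1=3, p2=4, p3=0, p4=0) → (p0=1, p1=2, p2=4, p3=0, p4=0)
step 7: fire γ:  (p0=1, p1=2, p2=4, p3=0, p4=0) → (p0=1, p1=1, p2=4, p3=0, p4=0)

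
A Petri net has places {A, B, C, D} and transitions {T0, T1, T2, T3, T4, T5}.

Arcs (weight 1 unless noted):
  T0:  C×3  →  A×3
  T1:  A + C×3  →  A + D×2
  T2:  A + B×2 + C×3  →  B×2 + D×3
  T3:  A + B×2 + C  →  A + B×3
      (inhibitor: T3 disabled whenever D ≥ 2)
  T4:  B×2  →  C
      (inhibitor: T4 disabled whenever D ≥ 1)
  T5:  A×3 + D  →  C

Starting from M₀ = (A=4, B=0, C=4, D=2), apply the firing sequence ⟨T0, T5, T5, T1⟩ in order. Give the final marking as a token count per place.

(A=1, B=0, C=0, D=2)

step 1: fire T0:  (A=4, B=0, C=4, D=2) → (A=7, B=0, C=1, D=2)
step 2: fire T5:  (A=7, B=0, C=1, D=2) → (A=4, B=0, C=2, D=1)
step 3: fire T5:  (A=4, B=0, C=2, D=1) → (A=1, B=0, C=3, D=0)
step 4: fire T1:  (A=1, B=0, C=3, D=0) → (A=1, B=0, C=0, D=2)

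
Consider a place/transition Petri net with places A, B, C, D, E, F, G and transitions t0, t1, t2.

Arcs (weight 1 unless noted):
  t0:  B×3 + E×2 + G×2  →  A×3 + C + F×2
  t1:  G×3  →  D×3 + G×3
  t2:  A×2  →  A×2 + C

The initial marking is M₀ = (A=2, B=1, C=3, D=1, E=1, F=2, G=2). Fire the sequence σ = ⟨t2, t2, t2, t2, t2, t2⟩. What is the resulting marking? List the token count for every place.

step 1: fire t2:  (A=2, B=1, C=3, D=1, E=1, F=2, G=2) → (A=2, B=1, C=4, D=1, E=1, F=2, G=2)
step 2: fire t2:  (A=2, B=1, C=4, D=1, E=1, F=2, G=2) → (A=2, B=1, C=5, D=1, E=1, F=2, G=2)
step 3: fire t2:  (A=2, B=1, C=5, D=1, E=1, F=2, G=2) → (A=2, B=1, C=6, D=1, E=1, F=2, G=2)
step 4: fire t2:  (A=2, B=1, C=6, D=1, E=1, F=2, G=2) → (A=2, B=1, C=7, D=1, E=1, F=2, G=2)
step 5: fire t2:  (A=2, B=1, C=7, D=1, E=1, F=2, G=2) → (A=2, B=1, C=8, D=1, E=1, F=2, G=2)
step 6: fire t2:  (A=2, B=1, C=8, D=1, E=1, F=2, G=2) → (A=2, B=1, C=9, D=1, E=1, F=2, G=2)

(A=2, B=1, C=9, D=1, E=1, F=2, G=2)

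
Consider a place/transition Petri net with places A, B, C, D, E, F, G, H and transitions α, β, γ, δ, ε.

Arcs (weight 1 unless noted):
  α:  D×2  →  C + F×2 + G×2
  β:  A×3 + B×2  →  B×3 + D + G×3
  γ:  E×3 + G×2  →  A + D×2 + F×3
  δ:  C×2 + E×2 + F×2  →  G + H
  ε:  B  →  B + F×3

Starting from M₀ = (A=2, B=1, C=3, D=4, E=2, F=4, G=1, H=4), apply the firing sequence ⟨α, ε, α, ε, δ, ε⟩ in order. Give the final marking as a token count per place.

step 1: fire α:  (A=2, B=1, C=3, D=4, E=2, F=4, G=1, H=4) → (A=2, B=1, C=4, D=2, E=2, F=6, G=3, H=4)
step 2: fire ε:  (A=2, B=1, C=4, D=2, E=2, F=6, G=3, H=4) → (A=2, B=1, C=4, D=2, E=2, F=9, G=3, H=4)
step 3: fire α:  (A=2, B=1, C=4, D=2, E=2, F=9, G=3, H=4) → (A=2, B=1, C=5, D=0, E=2, F=11, G=5, H=4)
step 4: fire ε:  (A=2, B=1, C=5, D=0, E=2, F=11, G=5, H=4) → (A=2, B=1, C=5, D=0, E=2, F=14, G=5, H=4)
step 5: fire δ:  (A=2, B=1, C=5, D=0, E=2, F=14, G=5, H=4) → (A=2, B=1, C=3, D=0, E=0, F=12, G=6, H=5)
step 6: fire ε:  (A=2, B=1, C=3, D=0, E=0, F=12, G=6, H=5) → (A=2, B=1, C=3, D=0, E=0, F=15, G=6, H=5)

(A=2, B=1, C=3, D=0, E=0, F=15, G=6, H=5)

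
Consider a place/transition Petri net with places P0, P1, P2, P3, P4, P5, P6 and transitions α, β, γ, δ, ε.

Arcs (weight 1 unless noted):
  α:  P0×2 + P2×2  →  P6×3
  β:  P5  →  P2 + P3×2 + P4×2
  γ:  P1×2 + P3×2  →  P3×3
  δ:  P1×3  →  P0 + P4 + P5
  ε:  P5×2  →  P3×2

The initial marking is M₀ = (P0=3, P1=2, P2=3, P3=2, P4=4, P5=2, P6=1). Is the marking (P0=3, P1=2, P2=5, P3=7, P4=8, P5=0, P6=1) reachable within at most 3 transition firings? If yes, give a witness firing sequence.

NO — not reachable within 3 firings

depth 0: 1 marking
depth 1: 5 markings reached so far
depth 2: 11 markings reached so far
depth 3: 15 markings reached so far
target is not among the 15 markings reachable within 3 steps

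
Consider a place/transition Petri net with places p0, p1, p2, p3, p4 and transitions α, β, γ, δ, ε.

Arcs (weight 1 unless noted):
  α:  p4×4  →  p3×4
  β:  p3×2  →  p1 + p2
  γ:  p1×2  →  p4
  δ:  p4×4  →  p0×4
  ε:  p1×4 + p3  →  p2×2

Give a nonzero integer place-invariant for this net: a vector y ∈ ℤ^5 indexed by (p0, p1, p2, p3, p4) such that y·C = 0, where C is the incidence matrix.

Incidence matrix C (rows=places, cols=transitions):
        α    β    γ    δ    ε
   p0   0    0    0    4    0
   p1   0    1   -2    0   -4
   p2   0    1    0    0    2
   p3   4   -2    0    0   -1
   p4  -4    0    1   -4    0

Candidate y = [2, 1, 3, 2, 2]; check y·C column-wise:
  col α: 2·0 + 1·0 + 3·0 + 2·4 + 2·-4 = 0
  col β: 2·0 + 1·1 + 3·1 + 2·-2 + 2·0 = 0
  col γ: 2·0 + 1·-2 + 3·0 + 2·0 + 2·1 = 0
  col δ: 2·4 + 1·0 + 3·0 + 2·0 + 2·-4 = 0
  col ε: 2·0 + 1·-4 + 3·2 + 2·-1 + 2·0 = 0

y = (p0:2, p1:1, p2:3, p3:2, p4:2)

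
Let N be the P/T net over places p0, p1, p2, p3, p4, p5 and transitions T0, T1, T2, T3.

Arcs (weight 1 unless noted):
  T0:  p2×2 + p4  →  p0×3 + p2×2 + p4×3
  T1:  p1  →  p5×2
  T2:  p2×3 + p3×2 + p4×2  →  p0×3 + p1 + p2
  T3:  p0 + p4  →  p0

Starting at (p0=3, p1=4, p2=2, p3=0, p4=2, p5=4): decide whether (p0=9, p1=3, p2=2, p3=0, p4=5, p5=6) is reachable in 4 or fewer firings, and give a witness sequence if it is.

YES — reachable via ⟨T0, T0, T1, T3⟩ (4 firings)

step 1: fire T0:  (p0=3, p1=4, p2=2, p3=0, p4=2, p5=4) → (p0=6, p1=4, p2=2, p3=0, p4=4, p5=4)
step 2: fire T0:  (p0=6, p1=4, p2=2, p3=0, p4=4, p5=4) → (p0=9, p1=4, p2=2, p3=0, p4=6, p5=4)
step 3: fire T1:  (p0=9, p1=4, p2=2, p3=0, p4=6, p5=4) → (p0=9, p1=3, p2=2, p3=0, p4=6, p5=6)
step 4: fire T3:  (p0=9, p1=3, p2=2, p3=0, p4=6, p5=6) → (p0=9, p1=3, p2=2, p3=0, p4=5, p5=6)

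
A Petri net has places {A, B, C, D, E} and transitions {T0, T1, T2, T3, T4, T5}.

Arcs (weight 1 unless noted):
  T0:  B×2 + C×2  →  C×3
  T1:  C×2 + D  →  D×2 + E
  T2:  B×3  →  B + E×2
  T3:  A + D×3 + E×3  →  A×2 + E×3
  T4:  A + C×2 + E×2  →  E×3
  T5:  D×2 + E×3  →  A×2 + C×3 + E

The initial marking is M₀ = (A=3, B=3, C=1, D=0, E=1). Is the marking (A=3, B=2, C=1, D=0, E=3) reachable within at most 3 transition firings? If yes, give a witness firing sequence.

NO — not reachable within 3 firings

depth 0: 1 marking
depth 1: 2 markings reached so far
depth 2: 2 markings reached so far
(frontier empty at depth 2; search complete)
target is not among the 2 markings reachable within 3 steps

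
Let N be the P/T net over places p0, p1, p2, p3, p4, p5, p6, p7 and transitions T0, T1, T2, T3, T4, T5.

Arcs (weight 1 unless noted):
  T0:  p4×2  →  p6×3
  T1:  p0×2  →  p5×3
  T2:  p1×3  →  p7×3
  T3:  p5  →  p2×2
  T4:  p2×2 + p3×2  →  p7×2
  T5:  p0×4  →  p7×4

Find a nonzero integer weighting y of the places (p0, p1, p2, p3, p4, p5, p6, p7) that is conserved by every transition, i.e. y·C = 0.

y = (p0:0, p1:0, p2:0, p3:0, p4:3, p5:0, p6:2, p7:0)

Incidence matrix C (rows=places, cols=transitions):
       T0   T1   T2   T3   T4   T5
   p0   0   -2    0    0    0   -4
   p1   0    0   -3    0    0    0
   p2   0    0    0    2   -2    0
   p3   0    0    0    0   -2    0
   p4  -2    0    0    0    0    0
   p5   0    3    0   -1    0    0
   p6   3    0    0    0    0    0
   p7   0    0    3    0    2    4

Candidate y = [0, 0, 0, 0, 3, 0, 2, 0]; check y·C column-wise:
  col T0: 3·-2 + 2·3 = 0
  col T1: 0·-2 + 3·0 + 0·3 + 2·0 = 0
  col T2: 0·-3 + 3·0 + 2·0 + 0·3 = 0
  col T3: 0·2 + 3·0 + 0·-1 + 2·0 = 0
  col T4: 0·-2 + 0·-2 + 3·0 + 2·0 + 0·2 = 0
  col T5: 0·-4 + 3·0 + 2·0 + 0·4 = 0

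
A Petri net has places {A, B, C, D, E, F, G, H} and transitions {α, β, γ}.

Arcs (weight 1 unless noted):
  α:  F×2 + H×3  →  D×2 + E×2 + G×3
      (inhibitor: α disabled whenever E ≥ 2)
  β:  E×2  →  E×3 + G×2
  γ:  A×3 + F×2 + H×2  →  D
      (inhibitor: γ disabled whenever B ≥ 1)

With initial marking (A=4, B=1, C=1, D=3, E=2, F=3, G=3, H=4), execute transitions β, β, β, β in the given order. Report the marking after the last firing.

(A=4, B=1, C=1, D=3, E=6, F=3, G=11, H=4)

step 1: fire β:  (A=4, B=1, C=1, D=3, E=2, F=3, G=3, H=4) → (A=4, B=1, C=1, D=3, E=3, F=3, G=5, H=4)
step 2: fire β:  (A=4, B=1, C=1, D=3, E=3, F=3, G=5, H=4) → (A=4, B=1, C=1, D=3, E=4, F=3, G=7, H=4)
step 3: fire β:  (A=4, B=1, C=1, D=3, E=4, F=3, G=7, H=4) → (A=4, B=1, C=1, D=3, E=5, F=3, G=9, H=4)
step 4: fire β:  (A=4, B=1, C=1, D=3, E=5, F=3, G=9, H=4) → (A=4, B=1, C=1, D=3, E=6, F=3, G=11, H=4)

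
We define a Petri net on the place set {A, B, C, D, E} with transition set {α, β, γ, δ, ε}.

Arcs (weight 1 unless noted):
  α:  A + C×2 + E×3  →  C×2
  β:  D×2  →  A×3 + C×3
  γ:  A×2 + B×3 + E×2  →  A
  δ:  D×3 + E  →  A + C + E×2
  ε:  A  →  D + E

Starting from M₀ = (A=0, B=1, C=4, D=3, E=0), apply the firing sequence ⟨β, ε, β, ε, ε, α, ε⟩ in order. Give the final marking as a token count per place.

step 1: fire β:  (A=0, B=1, C=4, D=3, E=0) → (A=3, B=1, C=7, D=1, E=0)
step 2: fire ε:  (A=3, B=1, C=7, D=1, E=0) → (A=2, B=1, C=7, D=2, E=1)
step 3: fire β:  (A=2, B=1, C=7, D=2, E=1) → (A=5, B=1, C=10, D=0, E=1)
step 4: fire ε:  (A=5, B=1, C=10, D=0, E=1) → (A=4, B=1, C=10, D=1, E=2)
step 5: fire ε:  (A=4, B=1, C=10, D=1, E=2) → (A=3, B=1, C=10, D=2, E=3)
step 6: fire α:  (A=3, B=1, C=10, D=2, E=3) → (A=2, B=1, C=10, D=2, E=0)
step 7: fire ε:  (A=2, B=1, C=10, D=2, E=0) → (A=1, B=1, C=10, D=3, E=1)

(A=1, B=1, C=10, D=3, E=1)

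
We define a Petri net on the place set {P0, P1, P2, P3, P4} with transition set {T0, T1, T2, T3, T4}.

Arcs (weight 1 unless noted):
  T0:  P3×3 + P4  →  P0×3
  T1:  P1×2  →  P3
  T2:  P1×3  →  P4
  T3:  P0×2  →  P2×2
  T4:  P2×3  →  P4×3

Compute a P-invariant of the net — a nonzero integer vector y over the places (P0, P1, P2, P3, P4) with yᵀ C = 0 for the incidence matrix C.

Incidence matrix C (rows=places, cols=transitions):
       T0   T1   T2   T3   T4
   P0   3    0    0   -2    0
   P1   0   -2   -3    0    0
   P2   0    0    0    2   -3
   P3  -3    1    0    0    0
   P4  -1    0    1    0    3

Candidate y = [3, 1, 3, 2, 3]; check y·C column-wise:
  col T0: 3·3 + 1·0 + 3·0 + 2·-3 + 3·-1 = 0
  col T1: 3·0 + 1·-2 + 3·0 + 2·1 + 3·0 = 0
  col T2: 3·0 + 1·-3 + 3·0 + 2·0 + 3·1 = 0
  col T3: 3·-2 + 1·0 + 3·2 + 2·0 + 3·0 = 0
  col T4: 3·0 + 1·0 + 3·-3 + 2·0 + 3·3 = 0

y = (P0:3, P1:1, P2:3, P3:2, P4:3)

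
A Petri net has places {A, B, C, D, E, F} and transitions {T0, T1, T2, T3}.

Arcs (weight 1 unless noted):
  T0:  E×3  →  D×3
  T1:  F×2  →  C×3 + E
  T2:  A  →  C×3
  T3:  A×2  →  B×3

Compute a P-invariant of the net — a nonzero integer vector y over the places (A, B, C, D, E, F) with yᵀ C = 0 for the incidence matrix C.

y = (A:3, B:2, C:1, D:-3, E:-3, F:0)

Incidence matrix C (rows=places, cols=transitions):
       T0   T1   T2   T3
    A   0    0   -1   -2
    B   0    0    0    3
    C   0    3    3    0
    D   3    0    0    0
    E  -3    1    0    0
    F   0   -2    0    0

Candidate y = [3, 2, 1, -3, -3, 0]; check y·C column-wise:
  col T0: 3·0 + 2·0 + 1·0 + -3·3 + -3·-3 = 0
  col T1: 3·0 + 2·0 + 1·3 + -3·0 + -3·1 + 0·-2 = 0
  col T2: 3·-1 + 2·0 + 1·3 + -3·0 + -3·0 = 0
  col T3: 3·-2 + 2·3 + 1·0 + -3·0 + -3·0 = 0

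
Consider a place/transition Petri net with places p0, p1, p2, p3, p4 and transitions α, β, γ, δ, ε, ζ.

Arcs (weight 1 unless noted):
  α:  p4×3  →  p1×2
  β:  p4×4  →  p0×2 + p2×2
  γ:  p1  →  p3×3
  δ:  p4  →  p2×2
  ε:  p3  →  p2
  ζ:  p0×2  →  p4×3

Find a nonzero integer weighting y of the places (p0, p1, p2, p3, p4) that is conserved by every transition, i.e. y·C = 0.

y = (p0:3, p1:3, p2:1, p3:1, p4:2)

Incidence matrix C (rows=places, cols=transitions):
        α    β    γ    δ    ε    ζ
   p0   0    2    0    0    0   -2
   p1   2    0   -1    0    0    0
   p2   0    2    0    2    1    0
   p3   0    0    3    0   -1    0
   p4  -3   -4    0   -1    0    3

Candidate y = [3, 3, 1, 1, 2]; check y·C column-wise:
  col α: 3·0 + 3·2 + 1·0 + 1·0 + 2·-3 = 0
  col β: 3·2 + 3·0 + 1·2 + 1·0 + 2·-4 = 0
  col γ: 3·0 + 3·-1 + 1·0 + 1·3 + 2·0 = 0
  col δ: 3·0 + 3·0 + 1·2 + 1·0 + 2·-1 = 0
  col ε: 3·0 + 3·0 + 1·1 + 1·-1 + 2·0 = 0
  col ζ: 3·-2 + 3·0 + 1·0 + 1·0 + 2·3 = 0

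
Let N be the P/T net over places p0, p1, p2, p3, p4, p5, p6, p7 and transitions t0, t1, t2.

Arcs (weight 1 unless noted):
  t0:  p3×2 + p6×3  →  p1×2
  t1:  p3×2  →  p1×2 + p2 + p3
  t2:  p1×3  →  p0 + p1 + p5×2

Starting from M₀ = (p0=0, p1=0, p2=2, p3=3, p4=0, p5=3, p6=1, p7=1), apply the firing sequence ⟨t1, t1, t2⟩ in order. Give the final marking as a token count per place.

step 1: fire t1:  (p0=0, p1=0, p2=2, p3=3, p4=0, p5=3, p6=1, p7=1) → (p0=0, p1=2, p2=3, p3=2, p4=0, p5=3, p6=1, p7=1)
step 2: fire t1:  (p0=0, p1=2, p2=3, p3=2, p4=0, p5=3, p6=1, p7=1) → (p0=0, p1=4, p2=4, p3=1, p4=0, p5=3, p6=1, p7=1)
step 3: fire t2:  (p0=0, p1=4, p2=4, p3=1, p4=0, p5=3, p6=1, p7=1) → (p0=1, p1=2, p2=4, p3=1, p4=0, p5=5, p6=1, p7=1)

(p0=1, p1=2, p2=4, p3=1, p4=0, p5=5, p6=1, p7=1)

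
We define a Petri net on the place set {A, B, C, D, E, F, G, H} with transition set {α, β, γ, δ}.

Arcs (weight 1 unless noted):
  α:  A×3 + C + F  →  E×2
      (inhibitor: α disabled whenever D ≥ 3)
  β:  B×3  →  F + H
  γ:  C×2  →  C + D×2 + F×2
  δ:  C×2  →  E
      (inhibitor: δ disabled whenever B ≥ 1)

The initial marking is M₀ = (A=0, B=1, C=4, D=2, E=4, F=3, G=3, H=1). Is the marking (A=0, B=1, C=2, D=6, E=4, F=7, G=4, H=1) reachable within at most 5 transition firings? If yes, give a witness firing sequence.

NO — not reachable within 5 firings

depth 0: 1 marking
depth 1: 2 markings reached so far
depth 2: 3 markings reached so far
depth 3: 4 markings reached so far
depth 4: 4 markings reached so far
(frontier empty at depth 4; search complete)
target is not among the 4 markings reachable within 5 steps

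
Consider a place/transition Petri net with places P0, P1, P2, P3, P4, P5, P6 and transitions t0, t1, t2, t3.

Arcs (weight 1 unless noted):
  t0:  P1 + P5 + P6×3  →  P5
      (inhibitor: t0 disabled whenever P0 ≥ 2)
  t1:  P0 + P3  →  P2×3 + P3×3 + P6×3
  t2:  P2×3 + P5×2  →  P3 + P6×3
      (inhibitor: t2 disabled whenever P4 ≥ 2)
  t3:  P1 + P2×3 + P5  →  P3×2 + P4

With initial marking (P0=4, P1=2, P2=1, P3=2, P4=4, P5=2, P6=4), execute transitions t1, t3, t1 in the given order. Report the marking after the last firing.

step 1: fire t1:  (P0=4, P1=2, P2=1, P3=2, P4=4, P5=2, P6=4) → (P0=3, P1=2, P2=4, P3=4, P4=4, P5=2, P6=7)
step 2: fire t3:  (P0=3, P1=2, P2=4, P3=4, P4=4, P5=2, P6=7) → (P0=3, P1=1, P2=1, P3=6, P4=5, P5=1, P6=7)
step 3: fire t1:  (P0=3, P1=1, P2=1, P3=6, P4=5, P5=1, P6=7) → (P0=2, P1=1, P2=4, P3=8, P4=5, P5=1, P6=10)

(P0=2, P1=1, P2=4, P3=8, P4=5, P5=1, P6=10)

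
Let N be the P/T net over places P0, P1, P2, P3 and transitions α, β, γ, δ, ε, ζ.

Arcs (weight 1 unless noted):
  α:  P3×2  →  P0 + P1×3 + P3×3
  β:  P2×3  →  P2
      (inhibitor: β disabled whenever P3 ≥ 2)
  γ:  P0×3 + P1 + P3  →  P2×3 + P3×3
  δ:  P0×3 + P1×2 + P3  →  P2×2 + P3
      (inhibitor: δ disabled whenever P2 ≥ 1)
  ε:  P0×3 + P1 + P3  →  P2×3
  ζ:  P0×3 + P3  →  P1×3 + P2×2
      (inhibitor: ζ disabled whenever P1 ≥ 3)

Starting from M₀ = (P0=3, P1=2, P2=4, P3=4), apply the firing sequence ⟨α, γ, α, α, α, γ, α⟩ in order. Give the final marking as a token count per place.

step 1: fire α:  (P0=3, P1=2, P2=4, P3=4) → (P0=4, P1=5, P2=4, P3=5)
step 2: fire γ:  (P0=4, P1=5, P2=4, P3=5) → (P0=1, P1=4, P2=7, P3=7)
step 3: fire α:  (P0=1, P1=4, P2=7, P3=7) → (P0=2, P1=7, P2=7, P3=8)
step 4: fire α:  (P0=2, P1=7, P2=7, P3=8) → (P0=3, P1=10, P2=7, P3=9)
step 5: fire α:  (P0=3, P1=10, P2=7, P3=9) → (P0=4, P1=13, P2=7, P3=10)
step 6: fire γ:  (P0=4, P1=13, P2=7, P3=10) → (P0=1, P1=12, P2=10, P3=12)
step 7: fire α:  (P0=1, P1=12, P2=10, P3=12) → (P0=2, P1=15, P2=10, P3=13)

(P0=2, P1=15, P2=10, P3=13)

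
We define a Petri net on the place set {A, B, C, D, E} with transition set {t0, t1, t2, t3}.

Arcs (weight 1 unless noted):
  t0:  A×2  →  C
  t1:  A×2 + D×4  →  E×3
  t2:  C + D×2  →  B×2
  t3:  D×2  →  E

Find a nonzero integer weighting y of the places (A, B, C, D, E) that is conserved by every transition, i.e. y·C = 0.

y = (A:1, B:2, C:2, D:1, E:2)

Incidence matrix C (rows=places, cols=transitions):
       t0   t1   t2   t3
    A  -2   -2    0    0
    B   0    0    2    0
    C   1    0   -1    0
    D   0   -4   -2   -2
    E   0    3    0    1

Candidate y = [1, 2, 2, 1, 2]; check y·C column-wise:
  col t0: 1·-2 + 2·0 + 2·1 + 1·0 + 2·0 = 0
  col t1: 1·-2 + 2·0 + 2·0 + 1·-4 + 2·3 = 0
  col t2: 1·0 + 2·2 + 2·-1 + 1·-2 + 2·0 = 0
  col t3: 1·0 + 2·0 + 2·0 + 1·-2 + 2·1 = 0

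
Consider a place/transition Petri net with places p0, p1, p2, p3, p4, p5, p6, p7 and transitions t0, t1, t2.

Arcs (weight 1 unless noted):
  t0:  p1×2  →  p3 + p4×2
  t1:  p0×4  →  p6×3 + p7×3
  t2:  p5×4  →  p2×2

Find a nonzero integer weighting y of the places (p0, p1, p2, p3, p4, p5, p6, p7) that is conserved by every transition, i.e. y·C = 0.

y = (p0:0, p1:1, p2:0, p3:2, p4:0, p5:0, p6:0, p7:0)

Incidence matrix C (rows=places, cols=transitions):
       t0   t1   t2
   p0   0   -4    0
   p1  -2    0    0
   p2   0    0    2
   p3   1    0    0
   p4   2    0    0
   p5   0    0   -4
   p6   0    3    0
   p7   0    3    0

Candidate y = [0, 1, 0, 2, 0, 0, 0, 0]; check y·C column-wise:
  col t0: 1·-2 + 2·1 + 0·2 = 0
  col t1: 0·-4 + 1·0 + 2·0 + 0·3 + 0·3 = 0
  col t2: 1·0 + 0·2 + 2·0 + 0·-4 = 0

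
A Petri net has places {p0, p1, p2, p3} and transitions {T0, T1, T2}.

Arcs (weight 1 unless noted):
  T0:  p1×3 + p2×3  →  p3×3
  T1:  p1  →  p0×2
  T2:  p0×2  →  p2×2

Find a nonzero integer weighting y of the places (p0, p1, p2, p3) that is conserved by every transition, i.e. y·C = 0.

Incidence matrix C (rows=places, cols=transitions):
       T0   T1   T2
   p0   0    2   -2
   p1  -3   -1    0
   p2  -3    0    2
   p3   3    0    0

Candidate y = [1, 2, 1, 3]; check y·C column-wise:
  col T0: 1·0 + 2·-3 + 1·-3 + 3·3 = 0
  col T1: 1·2 + 2·-1 + 1·0 + 3·0 = 0
  col T2: 1·-2 + 2·0 + 1·2 + 3·0 = 0

y = (p0:1, p1:2, p2:1, p3:3)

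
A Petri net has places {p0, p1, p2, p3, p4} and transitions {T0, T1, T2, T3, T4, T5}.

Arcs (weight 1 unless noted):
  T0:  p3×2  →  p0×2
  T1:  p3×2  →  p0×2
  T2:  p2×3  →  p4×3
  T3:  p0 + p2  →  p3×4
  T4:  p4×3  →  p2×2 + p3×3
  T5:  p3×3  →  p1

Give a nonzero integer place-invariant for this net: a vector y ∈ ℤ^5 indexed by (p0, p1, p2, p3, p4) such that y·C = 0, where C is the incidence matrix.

Incidence matrix C (rows=places, cols=transitions):
       T0   T1   T2   T3   T4   T5
   p0   2    2    0   -1    0    0
   p1   0    0    0    0    0    1
   p2   0    0   -3   -1    2    0
   p3  -2   -2    0    4    3   -3
   p4   0    0    3    0   -3    0

Candidate y = [1, 3, 3, 1, 3]; check y·C column-wise:
  col T0: 1·2 + 3·0 + 3·0 + 1·-2 + 3·0 = 0
  col T1: 1·2 + 3·0 + 3·0 + 1·-2 + 3·0 = 0
  col T2: 1·0 + 3·0 + 3·-3 + 1·0 + 3·3 = 0
  col T3: 1·-1 + 3·0 + 3·-1 + 1·4 + 3·0 = 0
  col T4: 1·0 + 3·0 + 3·2 + 1·3 + 3·-3 = 0
  col T5: 1·0 + 3·1 + 3·0 + 1·-3 + 3·0 = 0

y = (p0:1, p1:3, p2:3, p3:1, p4:3)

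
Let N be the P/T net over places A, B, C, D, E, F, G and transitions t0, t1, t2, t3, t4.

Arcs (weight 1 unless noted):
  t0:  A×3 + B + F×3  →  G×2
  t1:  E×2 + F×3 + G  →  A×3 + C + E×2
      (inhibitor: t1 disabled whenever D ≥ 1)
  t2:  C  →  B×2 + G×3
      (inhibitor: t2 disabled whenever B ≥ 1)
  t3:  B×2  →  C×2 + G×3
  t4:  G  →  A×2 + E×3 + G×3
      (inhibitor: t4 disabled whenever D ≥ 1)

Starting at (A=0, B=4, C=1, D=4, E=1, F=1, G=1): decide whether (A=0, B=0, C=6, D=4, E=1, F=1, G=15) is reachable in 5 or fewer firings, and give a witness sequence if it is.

depth 0: 1 marking
depth 1: 2 markings reached so far
depth 2: 3 markings reached so far
depth 3: 4 markings reached so far
depth 4: 5 markings reached so far
depth 5: 6 markings reached so far
target is not among the 6 markings reachable within 5 steps

NO — not reachable within 5 firings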